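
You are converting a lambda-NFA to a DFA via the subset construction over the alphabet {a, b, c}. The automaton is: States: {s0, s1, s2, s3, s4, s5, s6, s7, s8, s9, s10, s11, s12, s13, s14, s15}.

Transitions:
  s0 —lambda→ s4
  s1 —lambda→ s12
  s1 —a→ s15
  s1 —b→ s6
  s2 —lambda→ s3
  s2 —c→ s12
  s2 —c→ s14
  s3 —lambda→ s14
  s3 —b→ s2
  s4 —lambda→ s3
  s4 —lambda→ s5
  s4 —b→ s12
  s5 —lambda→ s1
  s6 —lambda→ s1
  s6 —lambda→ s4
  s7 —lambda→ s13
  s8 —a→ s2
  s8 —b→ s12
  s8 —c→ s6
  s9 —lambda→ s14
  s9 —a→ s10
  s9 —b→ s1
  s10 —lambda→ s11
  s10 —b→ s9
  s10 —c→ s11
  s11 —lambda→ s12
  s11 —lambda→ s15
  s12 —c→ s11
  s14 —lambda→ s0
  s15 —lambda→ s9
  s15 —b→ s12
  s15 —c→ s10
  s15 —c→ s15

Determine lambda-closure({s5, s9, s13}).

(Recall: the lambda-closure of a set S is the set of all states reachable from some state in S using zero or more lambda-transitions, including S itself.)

{s0, s1, s3, s4, s5, s9, s12, s13, s14}

Start with {s5, s9, s13}.
From s5 via lambda: add s1.
From s9 via lambda: add s14.
From s1 via lambda: add s12.
From s14 via lambda: add s0.
From s0 via lambda: add s4.
From s4 via lambda: add s3.
No new states can be added; the closed set is {s0, s1, s3, s4, s5, s9, s12, s13, s14}.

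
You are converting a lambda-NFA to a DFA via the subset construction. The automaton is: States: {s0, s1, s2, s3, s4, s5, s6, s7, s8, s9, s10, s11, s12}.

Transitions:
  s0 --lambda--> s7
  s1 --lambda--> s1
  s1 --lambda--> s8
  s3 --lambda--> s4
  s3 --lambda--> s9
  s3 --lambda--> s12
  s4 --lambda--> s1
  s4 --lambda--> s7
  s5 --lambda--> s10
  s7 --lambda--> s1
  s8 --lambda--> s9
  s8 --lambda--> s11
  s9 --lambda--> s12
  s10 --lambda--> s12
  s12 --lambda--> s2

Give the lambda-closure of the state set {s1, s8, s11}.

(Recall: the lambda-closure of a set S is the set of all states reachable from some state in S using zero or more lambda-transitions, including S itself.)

Start with {s1, s8, s11}.
From s8 via lambda: add s9.
From s9 via lambda: add s12.
From s12 via lambda: add s2.
No new states can be added; the closed set is {s1, s2, s8, s9, s11, s12}.

{s1, s2, s8, s9, s11, s12}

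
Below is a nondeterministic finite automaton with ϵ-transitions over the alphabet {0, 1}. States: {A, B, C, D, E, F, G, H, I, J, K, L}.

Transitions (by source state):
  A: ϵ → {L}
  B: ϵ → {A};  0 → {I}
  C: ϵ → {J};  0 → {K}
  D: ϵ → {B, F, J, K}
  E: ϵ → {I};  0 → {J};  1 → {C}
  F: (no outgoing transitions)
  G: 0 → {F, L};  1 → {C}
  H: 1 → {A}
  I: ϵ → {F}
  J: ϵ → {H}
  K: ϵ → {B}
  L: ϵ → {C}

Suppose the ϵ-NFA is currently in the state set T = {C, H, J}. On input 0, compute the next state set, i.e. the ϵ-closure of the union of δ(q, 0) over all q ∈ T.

C on 0 → {K}.
No 0-transition from H, J.
Union after reading 0: {K}.
Now take the ϵ-closure:
From K via ϵ: add B.
From B via ϵ: add A.
From A via ϵ: add L.
From L via ϵ: add C.
From C via ϵ: add J.
From J via ϵ: add H.
No new states can be added; the closed set is {A, B, C, H, J, K, L}.

{A, B, C, H, J, K, L}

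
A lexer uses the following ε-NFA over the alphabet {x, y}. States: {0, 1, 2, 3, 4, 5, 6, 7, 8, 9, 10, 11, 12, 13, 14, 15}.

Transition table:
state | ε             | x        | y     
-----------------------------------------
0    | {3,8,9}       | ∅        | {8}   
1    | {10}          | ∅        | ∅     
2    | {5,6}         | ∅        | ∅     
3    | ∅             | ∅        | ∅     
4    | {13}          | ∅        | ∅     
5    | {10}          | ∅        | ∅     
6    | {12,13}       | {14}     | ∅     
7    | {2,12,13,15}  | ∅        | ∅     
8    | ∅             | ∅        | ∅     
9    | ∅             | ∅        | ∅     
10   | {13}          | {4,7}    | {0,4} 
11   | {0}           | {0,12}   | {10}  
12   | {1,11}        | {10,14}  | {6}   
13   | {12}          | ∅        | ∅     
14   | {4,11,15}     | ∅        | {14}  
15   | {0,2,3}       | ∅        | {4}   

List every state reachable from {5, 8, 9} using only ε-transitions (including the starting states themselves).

Start with {5, 8, 9}.
From 5 via ε: add 10.
From 10 via ε: add 13.
From 13 via ε: add 12.
From 12 via ε: add 1, 11.
From 11 via ε: add 0.
From 0 via ε: add 3.
No new states can be added; the closed set is {0, 1, 3, 5, 8, 9, 10, 11, 12, 13}.

{0, 1, 3, 5, 8, 9, 10, 11, 12, 13}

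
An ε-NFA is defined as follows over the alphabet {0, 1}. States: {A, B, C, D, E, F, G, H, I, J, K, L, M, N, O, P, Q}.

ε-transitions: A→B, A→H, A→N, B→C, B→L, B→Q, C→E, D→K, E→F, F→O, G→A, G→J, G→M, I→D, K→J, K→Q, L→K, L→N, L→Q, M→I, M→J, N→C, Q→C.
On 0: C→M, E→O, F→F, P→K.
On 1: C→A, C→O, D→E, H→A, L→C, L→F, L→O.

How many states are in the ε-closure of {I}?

Start with {I}.
From I via ε: add D.
From D via ε: add K.
From K via ε: add J, Q.
From Q via ε: add C.
From C via ε: add E.
From E via ε: add F.
From F via ε: add O.
ε-closure = {C, D, E, F, I, J, K, O, Q}, which has 9 states.

9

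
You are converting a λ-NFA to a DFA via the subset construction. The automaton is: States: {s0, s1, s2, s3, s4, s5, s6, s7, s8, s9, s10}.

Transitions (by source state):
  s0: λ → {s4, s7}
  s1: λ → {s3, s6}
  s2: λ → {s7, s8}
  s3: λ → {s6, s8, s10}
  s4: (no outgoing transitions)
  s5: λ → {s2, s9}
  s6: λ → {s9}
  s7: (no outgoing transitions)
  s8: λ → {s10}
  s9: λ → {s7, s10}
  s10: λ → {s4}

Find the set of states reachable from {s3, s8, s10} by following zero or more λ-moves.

{s3, s4, s6, s7, s8, s9, s10}

Start with {s3, s8, s10}.
From s3 via λ: add s6.
From s10 via λ: add s4.
From s6 via λ: add s9.
From s9 via λ: add s7.
No new states can be added; the closed set is {s3, s4, s6, s7, s8, s9, s10}.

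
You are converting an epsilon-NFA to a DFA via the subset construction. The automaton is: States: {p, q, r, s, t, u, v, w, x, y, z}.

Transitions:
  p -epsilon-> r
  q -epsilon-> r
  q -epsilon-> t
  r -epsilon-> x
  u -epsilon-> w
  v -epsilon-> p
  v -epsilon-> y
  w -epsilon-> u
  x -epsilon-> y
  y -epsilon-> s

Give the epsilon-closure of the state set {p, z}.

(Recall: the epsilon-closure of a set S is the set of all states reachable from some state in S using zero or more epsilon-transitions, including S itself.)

Start with {p, z}.
From p via epsilon: add r.
From r via epsilon: add x.
From x via epsilon: add y.
From y via epsilon: add s.
No new states can be added; the closed set is {p, r, s, x, y, z}.

{p, r, s, x, y, z}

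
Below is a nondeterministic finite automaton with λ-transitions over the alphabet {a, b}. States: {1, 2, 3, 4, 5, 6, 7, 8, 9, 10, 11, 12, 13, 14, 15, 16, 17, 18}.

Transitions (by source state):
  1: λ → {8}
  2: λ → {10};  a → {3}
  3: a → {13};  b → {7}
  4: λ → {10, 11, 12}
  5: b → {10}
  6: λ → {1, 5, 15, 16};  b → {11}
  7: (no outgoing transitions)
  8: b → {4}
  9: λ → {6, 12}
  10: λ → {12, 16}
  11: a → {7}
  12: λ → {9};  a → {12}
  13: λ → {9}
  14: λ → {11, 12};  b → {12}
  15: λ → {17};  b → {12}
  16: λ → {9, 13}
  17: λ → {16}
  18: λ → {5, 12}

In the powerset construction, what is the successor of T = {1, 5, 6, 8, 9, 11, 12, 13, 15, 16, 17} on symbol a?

{1, 5, 6, 7, 8, 9, 12, 13, 15, 16, 17}

11 on a → {7}.
12 on a → {12}.
No a-transition from 1, 5, 6, 8, 9, 13, 15, 16, 17.
Union after reading a: {7, 12}.
Now take the λ-closure:
From 12 via λ: add 9.
From 9 via λ: add 6.
From 6 via λ: add 1, 5, 15, 16.
From 1 via λ: add 8.
From 15 via λ: add 17.
From 16 via λ: add 13.
No new states can be added; the closed set is {1, 5, 6, 7, 8, 9, 12, 13, 15, 16, 17}.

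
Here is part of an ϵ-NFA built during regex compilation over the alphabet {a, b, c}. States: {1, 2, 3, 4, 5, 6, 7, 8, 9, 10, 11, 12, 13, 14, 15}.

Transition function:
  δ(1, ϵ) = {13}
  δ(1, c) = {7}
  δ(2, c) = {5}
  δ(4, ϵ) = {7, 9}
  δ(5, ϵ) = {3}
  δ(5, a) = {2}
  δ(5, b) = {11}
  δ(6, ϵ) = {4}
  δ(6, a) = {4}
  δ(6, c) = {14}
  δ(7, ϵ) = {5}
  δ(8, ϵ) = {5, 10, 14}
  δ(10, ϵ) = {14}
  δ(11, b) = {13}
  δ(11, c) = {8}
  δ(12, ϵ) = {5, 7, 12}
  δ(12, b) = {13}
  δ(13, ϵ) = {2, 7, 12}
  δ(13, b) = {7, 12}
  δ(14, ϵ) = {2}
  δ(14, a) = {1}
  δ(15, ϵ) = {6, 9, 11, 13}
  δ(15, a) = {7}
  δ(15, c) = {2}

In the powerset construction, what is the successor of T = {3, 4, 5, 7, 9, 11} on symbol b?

5 on b → {11}.
11 on b → {13}.
No b-transition from 3, 4, 7, 9.
Union after reading b: {11, 13}.
Now take the ϵ-closure:
From 13 via ϵ: add 2, 7, 12.
From 7 via ϵ: add 5.
From 5 via ϵ: add 3.
No new states can be added; the closed set is {2, 3, 5, 7, 11, 12, 13}.

{2, 3, 5, 7, 11, 12, 13}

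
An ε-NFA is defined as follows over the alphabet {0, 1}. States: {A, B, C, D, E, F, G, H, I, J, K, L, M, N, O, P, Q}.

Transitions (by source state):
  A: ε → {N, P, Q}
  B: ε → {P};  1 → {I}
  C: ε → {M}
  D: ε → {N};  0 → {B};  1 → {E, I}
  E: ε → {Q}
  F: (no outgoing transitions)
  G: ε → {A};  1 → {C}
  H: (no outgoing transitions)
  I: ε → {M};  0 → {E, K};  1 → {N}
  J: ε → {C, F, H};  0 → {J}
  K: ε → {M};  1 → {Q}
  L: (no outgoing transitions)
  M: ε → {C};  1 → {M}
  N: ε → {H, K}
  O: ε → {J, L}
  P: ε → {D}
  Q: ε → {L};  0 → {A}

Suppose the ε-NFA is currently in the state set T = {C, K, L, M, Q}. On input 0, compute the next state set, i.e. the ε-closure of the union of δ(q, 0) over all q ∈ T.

Q on 0 → {A}.
No 0-transition from C, K, L, M.
Union after reading 0: {A}.
Now take the ε-closure:
From A via ε: add N, P, Q.
From N via ε: add H, K.
From P via ε: add D.
From Q via ε: add L.
From K via ε: add M.
From M via ε: add C.
No new states can be added; the closed set is {A, C, D, H, K, L, M, N, P, Q}.

{A, C, D, H, K, L, M, N, P, Q}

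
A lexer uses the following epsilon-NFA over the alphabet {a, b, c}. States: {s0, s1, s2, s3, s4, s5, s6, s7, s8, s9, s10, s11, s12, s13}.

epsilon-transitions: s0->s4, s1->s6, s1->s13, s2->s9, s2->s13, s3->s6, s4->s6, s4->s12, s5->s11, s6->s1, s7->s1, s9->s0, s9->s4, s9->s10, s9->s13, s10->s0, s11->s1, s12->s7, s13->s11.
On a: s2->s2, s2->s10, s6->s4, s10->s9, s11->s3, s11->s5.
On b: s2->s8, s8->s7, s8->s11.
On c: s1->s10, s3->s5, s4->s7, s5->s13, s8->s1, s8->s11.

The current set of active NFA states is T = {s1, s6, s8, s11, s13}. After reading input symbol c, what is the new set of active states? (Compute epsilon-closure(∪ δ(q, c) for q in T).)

s1 on c → {s10}.
s8 on c → {s1, s11}.
No c-transition from s6, s11, s13.
Union after reading c: {s1, s10, s11}.
Now take the epsilon-closure:
From s1 via epsilon: add s6, s13.
From s10 via epsilon: add s0.
From s0 via epsilon: add s4.
From s4 via epsilon: add s12.
From s12 via epsilon: add s7.
No new states can be added; the closed set is {s0, s1, s4, s6, s7, s10, s11, s12, s13}.

{s0, s1, s4, s6, s7, s10, s11, s12, s13}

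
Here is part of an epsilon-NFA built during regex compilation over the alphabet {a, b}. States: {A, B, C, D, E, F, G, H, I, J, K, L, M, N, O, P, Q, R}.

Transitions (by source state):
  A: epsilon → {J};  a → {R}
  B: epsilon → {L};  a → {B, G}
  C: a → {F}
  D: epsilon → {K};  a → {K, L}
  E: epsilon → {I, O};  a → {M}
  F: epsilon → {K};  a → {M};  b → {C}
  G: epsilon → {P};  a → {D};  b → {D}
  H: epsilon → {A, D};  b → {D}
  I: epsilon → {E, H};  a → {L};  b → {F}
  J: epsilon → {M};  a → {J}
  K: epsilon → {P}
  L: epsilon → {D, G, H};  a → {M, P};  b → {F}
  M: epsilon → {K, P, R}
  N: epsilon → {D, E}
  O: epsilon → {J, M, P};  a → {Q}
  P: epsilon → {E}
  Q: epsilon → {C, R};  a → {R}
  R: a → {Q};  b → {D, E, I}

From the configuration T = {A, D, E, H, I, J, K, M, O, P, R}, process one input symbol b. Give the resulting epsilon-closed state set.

H on b → {D}.
I on b → {F}.
R on b → {D, E, I}.
No b-transition from A, D, E, J, K, M, O, P.
Union after reading b: {D, E, F, I}.
Now take the epsilon-closure:
From D via epsilon: add K.
From E via epsilon: add O.
From I via epsilon: add H.
From H via epsilon: add A.
From K via epsilon: add P.
From O via epsilon: add J, M.
From M via epsilon: add R.
No new states can be added; the closed set is {A, D, E, F, H, I, J, K, M, O, P, R}.

{A, D, E, F, H, I, J, K, M, O, P, R}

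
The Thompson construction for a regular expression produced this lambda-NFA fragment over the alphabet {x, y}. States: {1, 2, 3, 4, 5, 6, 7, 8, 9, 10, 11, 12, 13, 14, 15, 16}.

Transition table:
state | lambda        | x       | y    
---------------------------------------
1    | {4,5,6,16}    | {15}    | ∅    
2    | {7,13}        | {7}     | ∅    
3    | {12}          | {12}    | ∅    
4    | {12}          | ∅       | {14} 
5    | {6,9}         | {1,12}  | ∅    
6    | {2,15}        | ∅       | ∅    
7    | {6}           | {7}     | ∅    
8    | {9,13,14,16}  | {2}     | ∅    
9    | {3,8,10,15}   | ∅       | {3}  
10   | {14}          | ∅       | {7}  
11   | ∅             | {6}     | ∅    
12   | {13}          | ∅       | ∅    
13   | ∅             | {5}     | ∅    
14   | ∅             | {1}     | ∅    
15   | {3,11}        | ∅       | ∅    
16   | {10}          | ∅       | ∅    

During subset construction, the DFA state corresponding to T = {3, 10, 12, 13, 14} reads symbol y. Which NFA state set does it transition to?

10 on y → {7}.
No y-transition from 3, 12, 13, 14.
Union after reading y: {7}.
Now take the lambda-closure:
From 7 via lambda: add 6.
From 6 via lambda: add 2, 15.
From 2 via lambda: add 13.
From 15 via lambda: add 3, 11.
From 3 via lambda: add 12.
No new states can be added; the closed set is {2, 3, 6, 7, 11, 12, 13, 15}.

{2, 3, 6, 7, 11, 12, 13, 15}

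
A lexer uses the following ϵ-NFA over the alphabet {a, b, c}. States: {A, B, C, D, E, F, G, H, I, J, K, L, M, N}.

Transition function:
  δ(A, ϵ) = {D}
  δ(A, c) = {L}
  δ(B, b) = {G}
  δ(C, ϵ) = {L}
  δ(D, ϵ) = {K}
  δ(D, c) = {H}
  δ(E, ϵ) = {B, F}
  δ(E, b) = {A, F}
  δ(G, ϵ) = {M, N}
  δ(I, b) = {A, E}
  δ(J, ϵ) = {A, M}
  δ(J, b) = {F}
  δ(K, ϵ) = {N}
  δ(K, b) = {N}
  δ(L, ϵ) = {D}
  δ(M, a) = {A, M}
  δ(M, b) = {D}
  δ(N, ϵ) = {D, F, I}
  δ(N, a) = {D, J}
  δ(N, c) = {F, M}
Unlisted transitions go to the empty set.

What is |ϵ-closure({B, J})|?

Start with {B, J}.
From J via ϵ: add A, M.
From A via ϵ: add D.
From D via ϵ: add K.
From K via ϵ: add N.
From N via ϵ: add F, I.
ϵ-closure = {A, B, D, F, I, J, K, M, N}, which has 9 states.

9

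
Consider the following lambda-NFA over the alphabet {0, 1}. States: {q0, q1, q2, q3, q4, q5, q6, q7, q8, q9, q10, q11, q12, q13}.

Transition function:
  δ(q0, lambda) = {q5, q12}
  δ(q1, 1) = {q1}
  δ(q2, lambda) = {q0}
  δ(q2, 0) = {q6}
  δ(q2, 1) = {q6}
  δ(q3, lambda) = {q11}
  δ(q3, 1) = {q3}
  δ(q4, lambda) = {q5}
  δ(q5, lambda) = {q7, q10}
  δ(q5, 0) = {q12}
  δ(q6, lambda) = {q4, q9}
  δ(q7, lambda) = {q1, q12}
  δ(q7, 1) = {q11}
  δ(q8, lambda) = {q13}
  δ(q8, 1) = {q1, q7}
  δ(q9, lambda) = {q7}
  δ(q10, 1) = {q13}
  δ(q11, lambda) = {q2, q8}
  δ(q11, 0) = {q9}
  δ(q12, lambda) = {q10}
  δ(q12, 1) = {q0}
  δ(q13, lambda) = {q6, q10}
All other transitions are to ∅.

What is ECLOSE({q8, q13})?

Start with {q8, q13}.
From q13 via lambda: add q6, q10.
From q6 via lambda: add q4, q9.
From q4 via lambda: add q5.
From q9 via lambda: add q7.
From q7 via lambda: add q1, q12.
No new states can be added; the closed set is {q1, q4, q5, q6, q7, q8, q9, q10, q12, q13}.

{q1, q4, q5, q6, q7, q8, q9, q10, q12, q13}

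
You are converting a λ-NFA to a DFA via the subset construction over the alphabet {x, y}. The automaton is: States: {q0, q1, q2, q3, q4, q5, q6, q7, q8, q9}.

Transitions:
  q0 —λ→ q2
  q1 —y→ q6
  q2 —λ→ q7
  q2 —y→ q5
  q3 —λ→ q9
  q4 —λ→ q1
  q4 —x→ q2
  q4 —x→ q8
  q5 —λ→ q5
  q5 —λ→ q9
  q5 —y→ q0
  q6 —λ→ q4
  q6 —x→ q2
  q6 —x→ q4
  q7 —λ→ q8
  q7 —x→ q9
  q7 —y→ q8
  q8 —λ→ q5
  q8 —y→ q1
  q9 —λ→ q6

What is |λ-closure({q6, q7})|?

Start with {q6, q7}.
From q6 via λ: add q4.
From q7 via λ: add q8.
From q4 via λ: add q1.
From q8 via λ: add q5.
From q5 via λ: add q9.
λ-closure = {q1, q4, q5, q6, q7, q8, q9}, which has 7 states.

7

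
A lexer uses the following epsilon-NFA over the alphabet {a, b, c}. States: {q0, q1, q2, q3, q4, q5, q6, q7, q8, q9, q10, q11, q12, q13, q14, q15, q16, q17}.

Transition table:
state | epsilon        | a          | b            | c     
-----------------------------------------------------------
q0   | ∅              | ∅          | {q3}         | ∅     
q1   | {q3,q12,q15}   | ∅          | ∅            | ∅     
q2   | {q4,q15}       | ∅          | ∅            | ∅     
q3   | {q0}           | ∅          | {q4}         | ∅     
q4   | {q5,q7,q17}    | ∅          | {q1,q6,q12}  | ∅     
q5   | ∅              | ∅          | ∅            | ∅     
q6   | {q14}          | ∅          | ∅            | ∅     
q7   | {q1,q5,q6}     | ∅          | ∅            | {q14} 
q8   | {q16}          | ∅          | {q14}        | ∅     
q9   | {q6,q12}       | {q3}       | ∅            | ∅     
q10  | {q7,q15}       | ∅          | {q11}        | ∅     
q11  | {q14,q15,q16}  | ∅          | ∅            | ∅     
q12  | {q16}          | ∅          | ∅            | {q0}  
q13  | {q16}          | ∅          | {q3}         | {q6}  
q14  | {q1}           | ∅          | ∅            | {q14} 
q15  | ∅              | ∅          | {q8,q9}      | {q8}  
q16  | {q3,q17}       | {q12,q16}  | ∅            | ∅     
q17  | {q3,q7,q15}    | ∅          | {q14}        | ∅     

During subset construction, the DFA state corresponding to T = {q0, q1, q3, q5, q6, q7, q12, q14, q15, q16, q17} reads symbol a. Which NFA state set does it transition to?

{q0, q1, q3, q5, q6, q7, q12, q14, q15, q16, q17}

q16 on a → {q12, q16}.
No a-transition from q0, q1, q3, q5, q6, q7, q12, q14, q15, q17.
Union after reading a: {q12, q16}.
Now take the epsilon-closure:
From q16 via epsilon: add q3, q17.
From q3 via epsilon: add q0.
From q17 via epsilon: add q7, q15.
From q7 via epsilon: add q1, q5, q6.
From q6 via epsilon: add q14.
No new states can be added; the closed set is {q0, q1, q3, q5, q6, q7, q12, q14, q15, q16, q17}.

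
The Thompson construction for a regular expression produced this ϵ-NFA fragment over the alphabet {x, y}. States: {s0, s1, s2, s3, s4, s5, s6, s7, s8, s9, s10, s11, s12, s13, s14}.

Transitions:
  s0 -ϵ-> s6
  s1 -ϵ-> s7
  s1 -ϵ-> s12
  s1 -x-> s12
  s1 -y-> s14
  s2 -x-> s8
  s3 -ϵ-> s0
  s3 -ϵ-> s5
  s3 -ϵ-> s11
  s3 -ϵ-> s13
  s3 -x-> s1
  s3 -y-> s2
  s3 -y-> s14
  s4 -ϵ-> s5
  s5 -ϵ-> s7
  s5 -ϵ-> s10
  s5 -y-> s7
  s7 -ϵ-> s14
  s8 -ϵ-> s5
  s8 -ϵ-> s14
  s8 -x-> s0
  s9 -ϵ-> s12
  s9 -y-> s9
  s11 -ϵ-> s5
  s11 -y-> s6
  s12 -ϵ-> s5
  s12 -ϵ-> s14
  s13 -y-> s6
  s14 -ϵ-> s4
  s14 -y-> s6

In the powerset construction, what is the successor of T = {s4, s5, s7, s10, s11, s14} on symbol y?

s5 on y → {s7}.
s11 on y → {s6}.
s14 on y → {s6}.
No y-transition from s4, s7, s10.
Union after reading y: {s6, s7}.
Now take the ϵ-closure:
From s7 via ϵ: add s14.
From s14 via ϵ: add s4.
From s4 via ϵ: add s5.
From s5 via ϵ: add s10.
No new states can be added; the closed set is {s4, s5, s6, s7, s10, s14}.

{s4, s5, s6, s7, s10, s14}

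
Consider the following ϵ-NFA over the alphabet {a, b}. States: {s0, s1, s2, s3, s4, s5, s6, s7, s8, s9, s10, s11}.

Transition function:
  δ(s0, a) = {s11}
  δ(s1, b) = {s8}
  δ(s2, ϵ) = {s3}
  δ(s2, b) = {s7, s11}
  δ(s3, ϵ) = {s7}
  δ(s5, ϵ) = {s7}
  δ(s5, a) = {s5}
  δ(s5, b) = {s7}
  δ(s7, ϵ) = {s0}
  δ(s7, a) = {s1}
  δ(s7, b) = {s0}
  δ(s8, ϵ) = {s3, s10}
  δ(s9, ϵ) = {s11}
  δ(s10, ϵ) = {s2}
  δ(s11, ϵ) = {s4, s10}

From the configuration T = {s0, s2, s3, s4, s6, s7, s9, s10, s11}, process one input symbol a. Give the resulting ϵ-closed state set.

{s0, s1, s2, s3, s4, s7, s10, s11}

s0 on a → {s11}.
s7 on a → {s1}.
No a-transition from s2, s3, s4, s6, s9, s10, s11.
Union after reading a: {s1, s11}.
Now take the ϵ-closure:
From s11 via ϵ: add s4, s10.
From s10 via ϵ: add s2.
From s2 via ϵ: add s3.
From s3 via ϵ: add s7.
From s7 via ϵ: add s0.
No new states can be added; the closed set is {s0, s1, s2, s3, s4, s7, s10, s11}.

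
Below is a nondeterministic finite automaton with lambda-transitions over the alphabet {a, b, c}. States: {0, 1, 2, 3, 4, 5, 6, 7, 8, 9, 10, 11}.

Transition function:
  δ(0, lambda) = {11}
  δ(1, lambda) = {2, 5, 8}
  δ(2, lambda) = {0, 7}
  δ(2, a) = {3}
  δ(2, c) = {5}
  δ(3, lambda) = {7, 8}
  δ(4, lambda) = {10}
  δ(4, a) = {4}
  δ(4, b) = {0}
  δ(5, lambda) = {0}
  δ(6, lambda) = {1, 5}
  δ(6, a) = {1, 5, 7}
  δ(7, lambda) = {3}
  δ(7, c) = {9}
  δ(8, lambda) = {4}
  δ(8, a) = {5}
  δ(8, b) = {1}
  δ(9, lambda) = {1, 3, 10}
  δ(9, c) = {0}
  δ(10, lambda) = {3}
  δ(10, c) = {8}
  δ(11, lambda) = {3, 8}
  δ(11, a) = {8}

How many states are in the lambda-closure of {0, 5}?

Start with {0, 5}.
From 0 via lambda: add 11.
From 11 via lambda: add 3, 8.
From 3 via lambda: add 7.
From 8 via lambda: add 4.
From 4 via lambda: add 10.
lambda-closure = {0, 3, 4, 5, 7, 8, 10, 11}, which has 8 states.

8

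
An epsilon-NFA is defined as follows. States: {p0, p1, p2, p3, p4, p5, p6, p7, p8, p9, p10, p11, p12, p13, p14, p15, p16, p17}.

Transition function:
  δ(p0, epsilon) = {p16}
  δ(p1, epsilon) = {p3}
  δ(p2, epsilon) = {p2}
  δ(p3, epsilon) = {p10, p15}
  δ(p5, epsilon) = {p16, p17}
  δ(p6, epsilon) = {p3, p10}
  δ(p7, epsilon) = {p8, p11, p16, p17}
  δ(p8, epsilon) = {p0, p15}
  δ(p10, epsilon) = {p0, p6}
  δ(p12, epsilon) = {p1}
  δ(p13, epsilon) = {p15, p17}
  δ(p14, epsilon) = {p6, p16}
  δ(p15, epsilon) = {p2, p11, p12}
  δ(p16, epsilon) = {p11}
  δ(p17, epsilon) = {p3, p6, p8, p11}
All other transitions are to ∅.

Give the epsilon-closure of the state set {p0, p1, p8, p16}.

{p0, p1, p2, p3, p6, p8, p10, p11, p12, p15, p16}

Start with {p0, p1, p8, p16}.
From p1 via epsilon: add p3.
From p8 via epsilon: add p15.
From p16 via epsilon: add p11.
From p3 via epsilon: add p10.
From p15 via epsilon: add p2, p12.
From p10 via epsilon: add p6.
No new states can be added; the closed set is {p0, p1, p2, p3, p6, p8, p10, p11, p12, p15, p16}.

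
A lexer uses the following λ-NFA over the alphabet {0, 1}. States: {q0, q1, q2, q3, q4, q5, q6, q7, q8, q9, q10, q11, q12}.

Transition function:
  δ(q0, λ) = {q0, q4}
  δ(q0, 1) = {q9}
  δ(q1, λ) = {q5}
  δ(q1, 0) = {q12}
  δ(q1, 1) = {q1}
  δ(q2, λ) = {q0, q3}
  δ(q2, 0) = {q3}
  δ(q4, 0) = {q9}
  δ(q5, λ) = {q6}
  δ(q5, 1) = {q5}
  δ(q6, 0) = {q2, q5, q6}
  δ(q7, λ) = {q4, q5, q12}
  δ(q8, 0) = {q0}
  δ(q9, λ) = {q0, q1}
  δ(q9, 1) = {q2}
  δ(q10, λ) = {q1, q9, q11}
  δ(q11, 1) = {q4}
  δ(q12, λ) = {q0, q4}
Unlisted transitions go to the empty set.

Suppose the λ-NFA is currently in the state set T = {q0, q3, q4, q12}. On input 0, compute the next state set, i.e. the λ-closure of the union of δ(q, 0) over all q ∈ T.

q4 on 0 → {q9}.
No 0-transition from q0, q3, q12.
Union after reading 0: {q9}.
Now take the λ-closure:
From q9 via λ: add q0, q1.
From q0 via λ: add q4.
From q1 via λ: add q5.
From q5 via λ: add q6.
No new states can be added; the closed set is {q0, q1, q4, q5, q6, q9}.

{q0, q1, q4, q5, q6, q9}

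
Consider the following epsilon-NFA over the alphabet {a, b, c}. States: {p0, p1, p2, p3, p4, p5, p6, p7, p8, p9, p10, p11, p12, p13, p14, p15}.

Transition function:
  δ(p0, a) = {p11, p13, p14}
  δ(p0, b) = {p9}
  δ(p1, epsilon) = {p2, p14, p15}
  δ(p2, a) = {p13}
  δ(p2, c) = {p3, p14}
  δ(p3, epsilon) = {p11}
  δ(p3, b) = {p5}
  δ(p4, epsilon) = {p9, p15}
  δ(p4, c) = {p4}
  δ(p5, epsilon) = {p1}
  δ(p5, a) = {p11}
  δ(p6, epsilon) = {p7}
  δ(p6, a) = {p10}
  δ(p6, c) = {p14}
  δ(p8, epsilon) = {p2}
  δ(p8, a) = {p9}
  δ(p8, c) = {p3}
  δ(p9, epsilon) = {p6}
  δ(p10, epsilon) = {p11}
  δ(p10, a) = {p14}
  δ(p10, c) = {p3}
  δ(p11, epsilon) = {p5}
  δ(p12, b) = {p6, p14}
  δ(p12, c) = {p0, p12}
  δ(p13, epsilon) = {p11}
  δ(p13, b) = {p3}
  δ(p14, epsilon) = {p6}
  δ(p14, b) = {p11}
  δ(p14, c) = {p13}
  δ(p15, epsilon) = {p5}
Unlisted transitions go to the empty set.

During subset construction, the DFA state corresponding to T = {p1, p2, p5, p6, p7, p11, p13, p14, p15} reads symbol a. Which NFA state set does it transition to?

p2 on a → {p13}.
p5 on a → {p11}.
p6 on a → {p10}.
No a-transition from p1, p7, p11, p13, p14, p15.
Union after reading a: {p10, p11, p13}.
Now take the epsilon-closure:
From p11 via epsilon: add p5.
From p5 via epsilon: add p1.
From p1 via epsilon: add p2, p14, p15.
From p14 via epsilon: add p6.
From p6 via epsilon: add p7.
No new states can be added; the closed set is {p1, p2, p5, p6, p7, p10, p11, p13, p14, p15}.

{p1, p2, p5, p6, p7, p10, p11, p13, p14, p15}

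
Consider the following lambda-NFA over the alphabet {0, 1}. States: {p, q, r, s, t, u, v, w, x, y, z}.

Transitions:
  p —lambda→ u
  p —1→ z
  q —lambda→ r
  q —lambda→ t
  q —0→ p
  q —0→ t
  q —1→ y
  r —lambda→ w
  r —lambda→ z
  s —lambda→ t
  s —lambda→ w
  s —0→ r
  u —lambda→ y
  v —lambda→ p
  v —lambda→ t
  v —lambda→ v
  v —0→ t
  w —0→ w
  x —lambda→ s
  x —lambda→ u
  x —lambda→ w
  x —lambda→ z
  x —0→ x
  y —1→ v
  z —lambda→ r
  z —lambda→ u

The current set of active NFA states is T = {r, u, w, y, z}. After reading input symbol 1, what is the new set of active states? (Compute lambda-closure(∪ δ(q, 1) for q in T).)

{p, t, u, v, y}

y on 1 → {v}.
No 1-transition from r, u, w, z.
Union after reading 1: {v}.
Now take the lambda-closure:
From v via lambda: add p, t.
From p via lambda: add u.
From u via lambda: add y.
No new states can be added; the closed set is {p, t, u, v, y}.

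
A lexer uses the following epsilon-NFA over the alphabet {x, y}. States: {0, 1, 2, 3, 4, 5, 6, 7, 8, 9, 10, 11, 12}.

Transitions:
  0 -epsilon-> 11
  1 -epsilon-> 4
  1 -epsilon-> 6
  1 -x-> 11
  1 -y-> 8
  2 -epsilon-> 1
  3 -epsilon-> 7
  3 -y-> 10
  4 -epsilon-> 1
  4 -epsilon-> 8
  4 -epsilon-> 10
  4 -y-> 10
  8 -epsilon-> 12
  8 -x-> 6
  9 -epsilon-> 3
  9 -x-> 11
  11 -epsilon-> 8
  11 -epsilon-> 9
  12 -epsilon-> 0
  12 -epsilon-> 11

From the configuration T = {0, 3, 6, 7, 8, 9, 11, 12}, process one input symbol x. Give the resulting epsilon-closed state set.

{0, 3, 6, 7, 8, 9, 11, 12}

8 on x → {6}.
9 on x → {11}.
No x-transition from 0, 3, 6, 7, 11, 12.
Union after reading x: {6, 11}.
Now take the epsilon-closure:
From 11 via epsilon: add 8, 9.
From 8 via epsilon: add 12.
From 9 via epsilon: add 3.
From 3 via epsilon: add 7.
From 12 via epsilon: add 0.
No new states can be added; the closed set is {0, 3, 6, 7, 8, 9, 11, 12}.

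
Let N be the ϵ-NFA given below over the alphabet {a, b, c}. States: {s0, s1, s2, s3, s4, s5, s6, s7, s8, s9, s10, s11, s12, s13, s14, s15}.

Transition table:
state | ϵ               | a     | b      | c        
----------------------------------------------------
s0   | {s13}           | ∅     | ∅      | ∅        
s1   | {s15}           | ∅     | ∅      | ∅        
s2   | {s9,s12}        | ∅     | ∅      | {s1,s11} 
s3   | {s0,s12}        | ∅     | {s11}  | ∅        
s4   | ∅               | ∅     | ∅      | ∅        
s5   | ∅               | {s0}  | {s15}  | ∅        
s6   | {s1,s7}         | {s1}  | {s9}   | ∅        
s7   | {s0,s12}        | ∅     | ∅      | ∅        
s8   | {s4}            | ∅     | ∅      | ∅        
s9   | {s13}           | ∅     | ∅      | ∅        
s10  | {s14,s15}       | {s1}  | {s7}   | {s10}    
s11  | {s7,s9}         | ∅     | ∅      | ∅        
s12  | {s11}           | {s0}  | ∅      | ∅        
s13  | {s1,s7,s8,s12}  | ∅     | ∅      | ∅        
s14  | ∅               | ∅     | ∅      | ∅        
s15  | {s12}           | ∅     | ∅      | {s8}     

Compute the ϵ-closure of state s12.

Start with {s12}.
From s12 via ϵ: add s11.
From s11 via ϵ: add s7, s9.
From s7 via ϵ: add s0.
From s9 via ϵ: add s13.
From s13 via ϵ: add s1, s8.
From s1 via ϵ: add s15.
From s8 via ϵ: add s4.
No new states can be added; the closed set is {s0, s1, s4, s7, s8, s9, s11, s12, s13, s15}.

{s0, s1, s4, s7, s8, s9, s11, s12, s13, s15}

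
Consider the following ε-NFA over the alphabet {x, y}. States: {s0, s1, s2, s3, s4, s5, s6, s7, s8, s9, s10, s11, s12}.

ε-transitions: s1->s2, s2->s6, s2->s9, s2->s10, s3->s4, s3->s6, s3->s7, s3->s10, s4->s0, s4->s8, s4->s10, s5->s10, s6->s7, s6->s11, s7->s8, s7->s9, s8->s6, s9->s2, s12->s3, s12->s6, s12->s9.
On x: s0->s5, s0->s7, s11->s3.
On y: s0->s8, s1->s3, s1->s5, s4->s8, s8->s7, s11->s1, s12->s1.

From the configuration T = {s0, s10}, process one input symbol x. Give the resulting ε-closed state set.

s0 on x → {s5, s7}.
No x-transition from s10.
Union after reading x: {s5, s7}.
Now take the ε-closure:
From s5 via ε: add s10.
From s7 via ε: add s8, s9.
From s8 via ε: add s6.
From s9 via ε: add s2.
From s6 via ε: add s11.
No new states can be added; the closed set is {s2, s5, s6, s7, s8, s9, s10, s11}.

{s2, s5, s6, s7, s8, s9, s10, s11}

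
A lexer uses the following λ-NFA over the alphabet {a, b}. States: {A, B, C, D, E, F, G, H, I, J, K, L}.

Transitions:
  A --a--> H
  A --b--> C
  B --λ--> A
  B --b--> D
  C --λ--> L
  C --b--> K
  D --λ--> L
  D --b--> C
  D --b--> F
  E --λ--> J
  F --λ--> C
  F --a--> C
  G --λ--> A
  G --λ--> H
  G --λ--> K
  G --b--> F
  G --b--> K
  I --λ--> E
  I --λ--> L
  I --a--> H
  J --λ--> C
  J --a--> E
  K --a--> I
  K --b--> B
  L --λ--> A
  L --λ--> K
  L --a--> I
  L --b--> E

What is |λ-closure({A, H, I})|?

Start with {A, H, I}.
From I via λ: add E, L.
From E via λ: add J.
From L via λ: add K.
From J via λ: add C.
λ-closure = {A, C, E, H, I, J, K, L}, which has 8 states.

8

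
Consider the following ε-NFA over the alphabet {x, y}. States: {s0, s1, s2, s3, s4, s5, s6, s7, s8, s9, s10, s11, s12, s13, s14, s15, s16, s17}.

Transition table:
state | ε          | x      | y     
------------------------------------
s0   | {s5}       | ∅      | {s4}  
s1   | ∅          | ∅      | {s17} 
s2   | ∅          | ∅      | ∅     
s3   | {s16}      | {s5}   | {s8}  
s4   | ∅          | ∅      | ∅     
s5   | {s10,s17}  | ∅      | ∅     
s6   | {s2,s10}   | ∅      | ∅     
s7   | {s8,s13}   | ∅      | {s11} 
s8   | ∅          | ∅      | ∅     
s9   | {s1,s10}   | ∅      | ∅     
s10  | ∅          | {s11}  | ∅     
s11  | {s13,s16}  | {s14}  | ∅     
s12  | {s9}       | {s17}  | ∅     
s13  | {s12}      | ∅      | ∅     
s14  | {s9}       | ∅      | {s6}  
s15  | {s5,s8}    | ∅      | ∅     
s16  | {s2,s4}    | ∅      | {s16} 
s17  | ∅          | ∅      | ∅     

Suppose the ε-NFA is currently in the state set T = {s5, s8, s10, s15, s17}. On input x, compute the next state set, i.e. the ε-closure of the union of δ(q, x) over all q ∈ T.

{s1, s2, s4, s9, s10, s11, s12, s13, s16}

s10 on x → {s11}.
No x-transition from s5, s8, s15, s17.
Union after reading x: {s11}.
Now take the ε-closure:
From s11 via ε: add s13, s16.
From s13 via ε: add s12.
From s16 via ε: add s2, s4.
From s12 via ε: add s9.
From s9 via ε: add s1, s10.
No new states can be added; the closed set is {s1, s2, s4, s9, s10, s11, s12, s13, s16}.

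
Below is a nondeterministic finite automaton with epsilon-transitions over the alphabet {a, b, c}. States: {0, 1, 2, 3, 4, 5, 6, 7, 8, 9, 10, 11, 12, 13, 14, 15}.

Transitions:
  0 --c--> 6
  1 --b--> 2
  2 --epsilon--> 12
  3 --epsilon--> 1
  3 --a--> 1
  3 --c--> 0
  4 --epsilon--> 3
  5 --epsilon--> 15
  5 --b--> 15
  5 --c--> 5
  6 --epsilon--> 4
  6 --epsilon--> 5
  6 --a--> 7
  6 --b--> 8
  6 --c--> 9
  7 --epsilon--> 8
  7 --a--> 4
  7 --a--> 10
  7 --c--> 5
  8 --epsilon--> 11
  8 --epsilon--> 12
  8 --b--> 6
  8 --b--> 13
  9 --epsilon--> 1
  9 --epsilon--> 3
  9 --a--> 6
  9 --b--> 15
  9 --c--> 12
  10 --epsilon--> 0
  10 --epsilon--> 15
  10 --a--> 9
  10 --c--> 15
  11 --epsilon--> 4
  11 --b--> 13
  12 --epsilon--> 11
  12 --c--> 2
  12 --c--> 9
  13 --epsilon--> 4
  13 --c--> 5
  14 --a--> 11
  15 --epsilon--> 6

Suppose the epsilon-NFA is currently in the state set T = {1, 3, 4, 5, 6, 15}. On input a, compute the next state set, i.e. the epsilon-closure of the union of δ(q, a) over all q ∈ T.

{1, 3, 4, 7, 8, 11, 12}

3 on a → {1}.
6 on a → {7}.
No a-transition from 1, 4, 5, 15.
Union after reading a: {1, 7}.
Now take the epsilon-closure:
From 7 via epsilon: add 8.
From 8 via epsilon: add 11, 12.
From 11 via epsilon: add 4.
From 4 via epsilon: add 3.
No new states can be added; the closed set is {1, 3, 4, 7, 8, 11, 12}.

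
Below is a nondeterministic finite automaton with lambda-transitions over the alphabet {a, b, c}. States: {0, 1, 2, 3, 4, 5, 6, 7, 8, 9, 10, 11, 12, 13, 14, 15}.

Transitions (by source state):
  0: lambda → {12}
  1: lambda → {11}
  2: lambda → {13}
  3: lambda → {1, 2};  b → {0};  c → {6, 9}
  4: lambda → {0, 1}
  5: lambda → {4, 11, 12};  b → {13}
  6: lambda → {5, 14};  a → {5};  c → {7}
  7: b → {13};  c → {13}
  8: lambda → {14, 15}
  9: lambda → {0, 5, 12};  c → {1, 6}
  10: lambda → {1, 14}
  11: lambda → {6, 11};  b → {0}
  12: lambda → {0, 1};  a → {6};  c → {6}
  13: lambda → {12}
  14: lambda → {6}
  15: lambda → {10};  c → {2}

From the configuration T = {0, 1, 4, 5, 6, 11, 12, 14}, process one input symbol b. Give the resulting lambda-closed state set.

{0, 1, 4, 5, 6, 11, 12, 13, 14}

5 on b → {13}.
11 on b → {0}.
No b-transition from 0, 1, 4, 6, 12, 14.
Union after reading b: {0, 13}.
Now take the lambda-closure:
From 0 via lambda: add 12.
From 12 via lambda: add 1.
From 1 via lambda: add 11.
From 11 via lambda: add 6.
From 6 via lambda: add 5, 14.
From 5 via lambda: add 4.
No new states can be added; the closed set is {0, 1, 4, 5, 6, 11, 12, 13, 14}.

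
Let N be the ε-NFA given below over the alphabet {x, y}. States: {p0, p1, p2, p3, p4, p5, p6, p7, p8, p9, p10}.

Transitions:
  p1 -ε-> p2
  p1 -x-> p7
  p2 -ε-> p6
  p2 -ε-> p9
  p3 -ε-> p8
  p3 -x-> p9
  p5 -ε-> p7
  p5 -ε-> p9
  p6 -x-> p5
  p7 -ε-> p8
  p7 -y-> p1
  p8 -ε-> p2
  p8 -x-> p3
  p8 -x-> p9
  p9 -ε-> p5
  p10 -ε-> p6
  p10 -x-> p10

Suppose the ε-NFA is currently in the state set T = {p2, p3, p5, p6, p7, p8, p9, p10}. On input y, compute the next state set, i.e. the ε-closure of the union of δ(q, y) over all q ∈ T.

{p1, p2, p5, p6, p7, p8, p9}

p7 on y → {p1}.
No y-transition from p2, p3, p5, p6, p8, p9, p10.
Union after reading y: {p1}.
Now take the ε-closure:
From p1 via ε: add p2.
From p2 via ε: add p6, p9.
From p9 via ε: add p5.
From p5 via ε: add p7.
From p7 via ε: add p8.
No new states can be added; the closed set is {p1, p2, p5, p6, p7, p8, p9}.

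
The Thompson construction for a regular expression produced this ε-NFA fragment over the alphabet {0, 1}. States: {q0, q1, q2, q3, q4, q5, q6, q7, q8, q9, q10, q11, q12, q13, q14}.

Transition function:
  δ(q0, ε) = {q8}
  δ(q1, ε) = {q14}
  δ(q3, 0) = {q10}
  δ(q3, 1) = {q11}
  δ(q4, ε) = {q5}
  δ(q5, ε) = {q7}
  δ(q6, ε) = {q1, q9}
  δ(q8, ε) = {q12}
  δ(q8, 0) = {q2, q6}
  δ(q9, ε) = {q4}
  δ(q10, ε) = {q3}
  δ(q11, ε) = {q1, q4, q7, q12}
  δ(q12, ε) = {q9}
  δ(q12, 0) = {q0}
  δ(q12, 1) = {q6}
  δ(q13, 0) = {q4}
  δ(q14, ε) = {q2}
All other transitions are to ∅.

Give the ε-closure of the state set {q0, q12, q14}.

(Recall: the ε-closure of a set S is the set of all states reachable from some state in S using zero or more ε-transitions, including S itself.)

{q0, q2, q4, q5, q7, q8, q9, q12, q14}

Start with {q0, q12, q14}.
From q0 via ε: add q8.
From q12 via ε: add q9.
From q14 via ε: add q2.
From q9 via ε: add q4.
From q4 via ε: add q5.
From q5 via ε: add q7.
No new states can be added; the closed set is {q0, q2, q4, q5, q7, q8, q9, q12, q14}.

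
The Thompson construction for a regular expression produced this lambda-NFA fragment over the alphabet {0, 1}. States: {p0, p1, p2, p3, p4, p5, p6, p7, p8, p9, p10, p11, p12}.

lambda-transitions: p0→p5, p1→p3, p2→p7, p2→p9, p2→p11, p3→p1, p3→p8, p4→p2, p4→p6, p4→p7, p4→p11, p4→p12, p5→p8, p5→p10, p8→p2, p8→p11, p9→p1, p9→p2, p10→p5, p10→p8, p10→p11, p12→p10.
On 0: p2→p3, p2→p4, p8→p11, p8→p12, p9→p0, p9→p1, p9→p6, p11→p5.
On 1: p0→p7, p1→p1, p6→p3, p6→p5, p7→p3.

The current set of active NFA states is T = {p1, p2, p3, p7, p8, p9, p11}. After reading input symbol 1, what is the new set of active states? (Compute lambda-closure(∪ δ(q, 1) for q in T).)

p1 on 1 → {p1}.
p7 on 1 → {p3}.
No 1-transition from p2, p3, p8, p9, p11.
Union after reading 1: {p1, p3}.
Now take the lambda-closure:
From p3 via lambda: add p8.
From p8 via lambda: add p2, p11.
From p2 via lambda: add p7, p9.
No new states can be added; the closed set is {p1, p2, p3, p7, p8, p9, p11}.

{p1, p2, p3, p7, p8, p9, p11}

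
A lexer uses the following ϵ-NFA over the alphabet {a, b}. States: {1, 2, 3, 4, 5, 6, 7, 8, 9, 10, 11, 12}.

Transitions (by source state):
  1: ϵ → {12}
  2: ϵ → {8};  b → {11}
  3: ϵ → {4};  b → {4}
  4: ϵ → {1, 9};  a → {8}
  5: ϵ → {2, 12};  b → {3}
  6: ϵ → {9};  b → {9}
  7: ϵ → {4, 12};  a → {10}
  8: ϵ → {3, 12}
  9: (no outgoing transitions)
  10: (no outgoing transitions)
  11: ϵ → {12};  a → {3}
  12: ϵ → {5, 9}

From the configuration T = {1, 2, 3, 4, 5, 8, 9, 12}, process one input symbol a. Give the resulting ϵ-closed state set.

4 on a → {8}.
No a-transition from 1, 2, 3, 5, 8, 9, 12.
Union after reading a: {8}.
Now take the ϵ-closure:
From 8 via ϵ: add 3, 12.
From 3 via ϵ: add 4.
From 12 via ϵ: add 5, 9.
From 4 via ϵ: add 1.
From 5 via ϵ: add 2.
No new states can be added; the closed set is {1, 2, 3, 4, 5, 8, 9, 12}.

{1, 2, 3, 4, 5, 8, 9, 12}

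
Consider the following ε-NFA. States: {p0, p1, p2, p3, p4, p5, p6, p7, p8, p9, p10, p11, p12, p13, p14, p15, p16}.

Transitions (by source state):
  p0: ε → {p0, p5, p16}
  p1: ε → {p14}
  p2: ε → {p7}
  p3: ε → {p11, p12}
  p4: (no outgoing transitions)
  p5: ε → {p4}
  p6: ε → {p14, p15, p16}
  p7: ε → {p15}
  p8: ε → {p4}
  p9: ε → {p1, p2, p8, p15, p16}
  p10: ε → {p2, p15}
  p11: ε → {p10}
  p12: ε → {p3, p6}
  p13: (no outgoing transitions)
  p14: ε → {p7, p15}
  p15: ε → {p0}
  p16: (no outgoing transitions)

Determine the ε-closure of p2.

{p0, p2, p4, p5, p7, p15, p16}

Start with {p2}.
From p2 via ε: add p7.
From p7 via ε: add p15.
From p15 via ε: add p0.
From p0 via ε: add p5, p16.
From p5 via ε: add p4.
No new states can be added; the closed set is {p0, p2, p4, p5, p7, p15, p16}.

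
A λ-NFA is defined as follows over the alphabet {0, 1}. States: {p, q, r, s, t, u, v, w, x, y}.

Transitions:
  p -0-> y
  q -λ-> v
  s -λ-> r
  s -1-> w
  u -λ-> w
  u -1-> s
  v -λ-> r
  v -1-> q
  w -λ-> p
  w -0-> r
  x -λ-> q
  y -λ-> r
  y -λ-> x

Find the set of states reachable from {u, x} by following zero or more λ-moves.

{p, q, r, u, v, w, x}

Start with {u, x}.
From u via λ: add w.
From x via λ: add q.
From q via λ: add v.
From w via λ: add p.
From v via λ: add r.
No new states can be added; the closed set is {p, q, r, u, v, w, x}.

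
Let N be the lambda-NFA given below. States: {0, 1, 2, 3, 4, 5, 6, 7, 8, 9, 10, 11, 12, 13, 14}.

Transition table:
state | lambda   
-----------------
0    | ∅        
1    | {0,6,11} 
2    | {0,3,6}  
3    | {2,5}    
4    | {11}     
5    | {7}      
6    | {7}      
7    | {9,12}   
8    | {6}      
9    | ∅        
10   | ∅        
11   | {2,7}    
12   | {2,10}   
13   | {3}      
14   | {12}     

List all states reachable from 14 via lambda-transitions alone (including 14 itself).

{0, 2, 3, 5, 6, 7, 9, 10, 12, 14}

Start with {14}.
From 14 via lambda: add 12.
From 12 via lambda: add 2, 10.
From 2 via lambda: add 0, 3, 6.
From 3 via lambda: add 5.
From 6 via lambda: add 7.
From 7 via lambda: add 9.
No new states can be added; the closed set is {0, 2, 3, 5, 6, 7, 9, 10, 12, 14}.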